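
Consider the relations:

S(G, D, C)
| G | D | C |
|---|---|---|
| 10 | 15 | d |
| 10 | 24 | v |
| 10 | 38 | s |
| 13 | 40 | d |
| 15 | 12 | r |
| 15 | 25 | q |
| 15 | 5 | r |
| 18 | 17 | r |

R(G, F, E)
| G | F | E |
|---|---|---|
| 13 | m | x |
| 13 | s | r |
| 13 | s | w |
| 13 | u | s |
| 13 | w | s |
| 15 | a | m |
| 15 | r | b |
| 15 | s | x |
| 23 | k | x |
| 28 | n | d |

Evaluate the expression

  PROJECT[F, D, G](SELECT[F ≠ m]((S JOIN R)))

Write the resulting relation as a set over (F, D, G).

{(a, 12, 15), (a, 25, 15), (a, 5, 15), (r, 12, 15), (r, 25, 15), (r, 5, 15), (s, 12, 15), (s, 25, 15), (s, 40, 13), (s, 5, 15), (u, 40, 13), (w, 40, 13)}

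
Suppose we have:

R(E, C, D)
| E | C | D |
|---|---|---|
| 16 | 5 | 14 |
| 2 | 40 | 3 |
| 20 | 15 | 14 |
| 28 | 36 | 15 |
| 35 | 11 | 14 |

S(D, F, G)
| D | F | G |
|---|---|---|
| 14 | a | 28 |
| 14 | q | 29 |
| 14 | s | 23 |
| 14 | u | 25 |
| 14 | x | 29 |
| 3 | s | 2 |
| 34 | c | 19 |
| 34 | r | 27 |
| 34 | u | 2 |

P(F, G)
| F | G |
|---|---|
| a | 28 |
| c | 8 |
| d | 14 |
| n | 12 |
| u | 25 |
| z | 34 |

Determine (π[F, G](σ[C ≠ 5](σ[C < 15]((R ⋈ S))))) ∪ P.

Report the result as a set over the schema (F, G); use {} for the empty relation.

R ⋈ S (natural join on D): {(16, 5, 14, a, 28), (16, 5, 14, q, 29), (16, 5, 14, s, 23), (16, 5, 14, u, 25), (16, 5, 14, x, 29), (2, 40, 3, s, 2), (20, 15, 14, a, 28), (20, 15, 14, q, 29), (20, 15, 14, s, 23), (20, 15, 14, u, 25), (20, 15, 14, x, 29), (35, 11, 14, a, 28), (35, 11, 14, q, 29), (35, 11, 14, s, 23), (35, 11, 14, u, 25), (35, 11, 14, x, 29)}
Apply σ_{C < 15}; surviving tuples: {(16, 5, 14, a, 28), (16, 5, 14, q, 29), (16, 5, 14, s, 23), (16, 5, 14, u, 25), (16, 5, 14, x, 29), (35, 11, 14, a, 28), (35, 11, 14, q, 29), (35, 11, 14, s, 23), (35, 11, 14, u, 25), (35, 11, 14, x, 29)}
Apply σ_{C ≠ 5}; surviving tuples: {(35, 11, 14, a, 28), (35, 11, 14, q, 29), (35, 11, 14, s, 23), (35, 11, 14, u, 25), (35, 11, 14, x, 29)}
π_{F, G} gives {(a, 28), (q, 29), (s, 23), (u, 25), (x, 29)}.
Set union of the two operands is {(a, 28), (c, 8), (d, 14), (n, 12), (q, 29), (s, 23), (u, 25), (x, 29), (z, 34)}.

{(a, 28), (c, 8), (d, 14), (n, 12), (q, 29), (s, 23), (u, 25), (x, 29), (z, 34)}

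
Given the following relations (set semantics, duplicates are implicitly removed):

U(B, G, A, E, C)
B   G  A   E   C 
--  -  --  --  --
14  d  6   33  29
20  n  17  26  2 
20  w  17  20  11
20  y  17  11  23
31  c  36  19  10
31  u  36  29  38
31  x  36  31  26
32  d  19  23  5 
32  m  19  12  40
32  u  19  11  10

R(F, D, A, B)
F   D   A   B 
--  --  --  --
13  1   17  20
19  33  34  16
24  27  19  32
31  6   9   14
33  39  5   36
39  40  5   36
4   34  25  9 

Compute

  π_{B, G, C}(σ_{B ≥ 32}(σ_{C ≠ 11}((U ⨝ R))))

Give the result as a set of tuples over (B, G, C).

{(32, d, 5), (32, m, 40), (32, u, 10)}

U ⋈ R (natural join on B, A): {(20, n, 17, 26, 2, 13, 1), (20, w, 17, 20, 11, 13, 1), (20, y, 17, 11, 23, 13, 1), (32, d, 19, 23, 5, 24, 27), (32, m, 19, 12, 40, 24, 27), (32, u, 19, 11, 10, 24, 27)}
σ[C ≠ 11]: keep tuples satisfying C ≠ 11 → {(20, n, 17, 26, 2, 13, 1), (20, y, 17, 11, 23, 13, 1), (32, d, 19, 23, 5, 24, 27), (32, m, 19, 12, 40, 24, 27), (32, u, 19, 11, 10, 24, 27)}
σ[B ≥ 32]: keep tuples satisfying B ≥ 32 → {(32, d, 19, 23, 5, 24, 27), (32, m, 19, 12, 40, 24, 27), (32, u, 19, 11, 10, 24, 27)}
π[B, G, C]: project onto (B, G, C) → {(32, d, 5), (32, m, 40), (32, u, 10)}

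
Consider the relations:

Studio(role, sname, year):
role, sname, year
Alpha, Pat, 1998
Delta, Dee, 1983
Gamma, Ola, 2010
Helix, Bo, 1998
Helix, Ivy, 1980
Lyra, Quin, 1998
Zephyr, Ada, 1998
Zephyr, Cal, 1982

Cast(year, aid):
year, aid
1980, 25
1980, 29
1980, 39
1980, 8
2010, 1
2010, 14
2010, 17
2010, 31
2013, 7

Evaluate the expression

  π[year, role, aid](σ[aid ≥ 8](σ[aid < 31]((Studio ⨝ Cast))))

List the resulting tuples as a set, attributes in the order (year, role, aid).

Studio ⋈ Cast (natural join on year): {(Gamma, Ola, 2010, 1), (Gamma, Ola, 2010, 14), (Gamma, Ola, 2010, 17), (Gamma, Ola, 2010, 31), (Helix, Ivy, 1980, 25), (Helix, Ivy, 1980, 29), (Helix, Ivy, 1980, 39), (Helix, Ivy, 1980, 8)}
Filtering on aid < 31 leaves {(Gamma, Ola, 2010, 1), (Gamma, Ola, 2010, 14), (Gamma, Ola, 2010, 17), (Helix, Ivy, 1980, 25), (Helix, Ivy, 1980, 29), (Helix, Ivy, 1980, 8)}.
Filtering on aid ≥ 8 leaves {(Gamma, Ola, 2010, 14), (Gamma, Ola, 2010, 17), (Helix, Ivy, 1980, 25), (Helix, Ivy, 1980, 29), (Helix, Ivy, 1980, 8)}.
π[year, role, aid]: project onto (year, role, aid) → {(1980, Helix, 25), (1980, Helix, 29), (1980, Helix, 8), (2010, Gamma, 14), (2010, Gamma, 17)}

{(1980, Helix, 25), (1980, Helix, 29), (1980, Helix, 8), (2010, Gamma, 14), (2010, Gamma, 17)}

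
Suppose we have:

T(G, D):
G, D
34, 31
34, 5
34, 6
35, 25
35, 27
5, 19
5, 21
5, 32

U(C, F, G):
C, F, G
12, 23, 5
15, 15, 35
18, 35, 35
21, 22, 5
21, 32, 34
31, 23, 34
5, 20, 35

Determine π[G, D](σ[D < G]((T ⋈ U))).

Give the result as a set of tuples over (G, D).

T ⋈ U (natural join on G): {(34, 31, 21, 32), (34, 31, 31, 23), (34, 5, 21, 32), (34, 5, 31, 23), (34, 6, 21, 32), (34, 6, 31, 23), (35, 25, 15, 15), (35, 25, 18, 35), (35, 25, 5, 20), (35, 27, 15, 15), (35, 27, 18, 35), (35, 27, 5, 20), (5, 19, 12, 23), (5, 19, 21, 22), (5, 21, 12, 23), (5, 21, 21, 22), (5, 32, 12, 23), (5, 32, 21, 22)}
Apply σ_{D < G}; surviving tuples: {(34, 31, 21, 32), (34, 31, 31, 23), (34, 5, 21, 32), (34, 5, 31, 23), (34, 6, 21, 32), (34, 6, 31, 23), (35, 25, 15, 15), (35, 25, 18, 35), (35, 25, 5, 20), (35, 27, 15, 15), (35, 27, 18, 35), (35, 27, 5, 20)}
π_{G, D} gives {(34, 31), (34, 5), (34, 6), (35, 25), (35, 27)} (7 duplicate(s) eliminated).

{(34, 31), (34, 5), (34, 6), (35, 25), (35, 27)}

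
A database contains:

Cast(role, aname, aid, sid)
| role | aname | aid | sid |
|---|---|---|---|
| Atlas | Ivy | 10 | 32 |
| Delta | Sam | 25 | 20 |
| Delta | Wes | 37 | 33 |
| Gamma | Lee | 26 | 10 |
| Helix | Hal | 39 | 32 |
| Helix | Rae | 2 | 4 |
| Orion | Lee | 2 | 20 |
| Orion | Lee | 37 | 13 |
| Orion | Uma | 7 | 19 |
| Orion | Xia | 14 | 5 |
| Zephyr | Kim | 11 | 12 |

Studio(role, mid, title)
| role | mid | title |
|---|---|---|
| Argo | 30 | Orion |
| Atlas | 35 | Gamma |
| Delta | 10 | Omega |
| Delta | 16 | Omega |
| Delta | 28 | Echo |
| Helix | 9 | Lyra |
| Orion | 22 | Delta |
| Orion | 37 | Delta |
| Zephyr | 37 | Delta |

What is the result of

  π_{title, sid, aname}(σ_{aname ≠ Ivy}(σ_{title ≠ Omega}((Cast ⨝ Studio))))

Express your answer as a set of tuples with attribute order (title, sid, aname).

{(Delta, 12, Kim), (Delta, 13, Lee), (Delta, 19, Uma), (Delta, 20, Lee), (Delta, 5, Xia), (Echo, 20, Sam), (Echo, 33, Wes), (Lyra, 32, Hal), (Lyra, 4, Rae)}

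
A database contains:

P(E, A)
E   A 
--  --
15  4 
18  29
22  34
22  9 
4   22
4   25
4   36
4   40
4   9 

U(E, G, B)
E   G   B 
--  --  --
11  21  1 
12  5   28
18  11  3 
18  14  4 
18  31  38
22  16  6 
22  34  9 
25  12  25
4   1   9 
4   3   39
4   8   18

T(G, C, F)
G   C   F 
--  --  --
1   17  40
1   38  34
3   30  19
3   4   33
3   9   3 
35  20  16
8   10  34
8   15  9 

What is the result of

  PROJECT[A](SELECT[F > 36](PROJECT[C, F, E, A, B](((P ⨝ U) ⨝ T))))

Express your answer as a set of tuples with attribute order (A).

Joining P and U on E yields {(18, 29, 11, 3), (18, 29, 14, 4), (18, 29, 31, 38), (22, 34, 16, 6), (22, 34, 34, 9), (22, 9, 16, 6), (22, 9, 34, 9), (4, 22, 1, 9), (4, 22, 3, 39), (4, 22, 8, 18), (4, 25, 1, 9), (4, 25, 3, 39), (4, 25, 8, 18), (4, 36, 1, 9), (4, 36, 3, 39), (4, 36, 8, 18), (4, 40, 1, 9), (4, 40, 3, 39), (4, 40, 8, 18), (4, 9, 1, 9), (4, 9, 3, 39), (4, 9, 8, 18)}.
Joining (P ⨝ U) and T on G yields {(4, 22, 1, 9, 17, 40), (4, 22, 1, 9, 38, 34), (4, 22, 3, 39, 30, 19), (4, 22, 3, 39, 4, 33), (4, 22, 3, 39, 9, 3), (4, 22, 8, 18, 10, 34), (4, 22, 8, 18, 15, 9), (4, 25, 1, 9, 17, 40), (4, 25, 1, 9, 38, 34), (4, 25, 3, 39, 30, 19), (4, 25, 3, 39, 4, 33), (4, 25, 3, 39, 9, 3), (4, 25, 8, 18, 10, 34), (4, 25, 8, 18, 15, 9), (4, 36, 1, 9, 17, 40), (4, 36, 1, 9, 38, 34), (4, 36, 3, 39, 30, 19), (4, 36, 3, 39, 4, 33), (4, 36, 3, 39, 9, 3), (4, 36, 8, 18, 10, 34), (4, 36, 8, 18, 15, 9), (4, 40, 1, 9, 17, 40), (4, 40, 1, 9, 38, 34), (4, 40, 3, 39, 30, 19), (4, 40, 3, 39, 4, 33), (4, 40, 3, 39, 9, 3), (4, 40, 8, 18, 10, 34), (4, 40, 8, 18, 15, 9), (4, 9, 1, 9, 17, 40), (4, 9, 1, 9, 38, 34), (4, 9, 3, 39, 30, 19), (4, 9, 3, 39, 4, 33), (4, 9, 3, 39, 9, 3), (4, 9, 8, 18, 10, 34), (4, 9, 8, 18, 15, 9)}.
π_{C, F, E, A, B} gives {(10, 34, 4, 22, 18), (10, 34, 4, 25, 18), (10, 34, 4, 36, 18), (10, 34, 4, 40, 18), (10, 34, 4, 9, 18), (15, 9, 4, 22, 18), (15, 9, 4, 25, 18), (15, 9, 4, 36, 18), (15, 9, 4, 40, 18), (15, 9, 4, 9, 18), (17, 40, 4, 22, 9), (17, 40, 4, 25, 9), (17, 40, 4, 36, 9), (17, 40, 4, 40, 9), (17, 40, 4, 9, 9), (30, 19, 4, 22, 39), (30, 19, 4, 25, 39), (30, 19, 4, 36, 39), (30, 19, 4, 40, 39), (30, 19, 4, 9, 39), (38, 34, 4, 22, 9), (38, 34, 4, 25, 9), (38, 34, 4, 36, 9), (38, 34, 4, 40, 9), (38, 34, 4, 9, 9), (4, 33, 4, 22, 39), (4, 33, 4, 25, 39), (4, 33, 4, 36, 39), (4, 33, 4, 40, 39), (4, 33, 4, 9, 39), (9, 3, 4, 22, 39), (9, 3, 4, 25, 39), (9, 3, 4, 36, 39), (9, 3, 4, 40, 39), (9, 3, 4, 9, 39)}.
Filtering on F > 36 leaves {(17, 40, 4, 22, 9), (17, 40, 4, 25, 9), (17, 40, 4, 36, 9), (17, 40, 4, 40, 9), (17, 40, 4, 9, 9)}.
π_{A} gives {22, 25, 36, 40, 9}.

{22, 25, 36, 40, 9}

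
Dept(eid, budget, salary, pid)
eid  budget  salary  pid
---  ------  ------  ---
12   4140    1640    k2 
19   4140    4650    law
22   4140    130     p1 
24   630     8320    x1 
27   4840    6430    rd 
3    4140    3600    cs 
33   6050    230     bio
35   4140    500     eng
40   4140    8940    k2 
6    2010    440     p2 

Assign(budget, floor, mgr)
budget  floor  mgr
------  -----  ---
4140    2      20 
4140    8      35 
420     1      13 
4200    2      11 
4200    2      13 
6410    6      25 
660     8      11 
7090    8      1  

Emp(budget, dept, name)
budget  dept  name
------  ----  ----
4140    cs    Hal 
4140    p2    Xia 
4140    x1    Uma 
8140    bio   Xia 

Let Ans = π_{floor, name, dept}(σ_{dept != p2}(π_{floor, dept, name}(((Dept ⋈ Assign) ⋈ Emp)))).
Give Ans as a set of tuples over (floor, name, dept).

{(2, Hal, cs), (2, Uma, x1), (8, Hal, cs), (8, Uma, x1)}

Natural join on budget: {(12, 4140, 1640, k2, 2, 20), (12, 4140, 1640, k2, 8, 35), (19, 4140, 4650, law, 2, 20), (19, 4140, 4650, law, 8, 35), (22, 4140, 130, p1, 2, 20), (22, 4140, 130, p1, 8, 35), (3, 4140, 3600, cs, 2, 20), (3, 4140, 3600, cs, 8, 35), (35, 4140, 500, eng, 2, 20), (35, 4140, 500, eng, 8, 35), (40, 4140, 8940, k2, 2, 20), (40, 4140, 8940, k2, 8, 35)}
Natural join on budget: {(12, 4140, 1640, k2, 2, 20, cs, Hal), (12, 4140, 1640, k2, 2, 20, p2, Xia), (12, 4140, 1640, k2, 2, 20, x1, Uma), (12, 4140, 1640, k2, 8, 35, cs, Hal), (12, 4140, 1640, k2, 8, 35, p2, Xia), (12, 4140, 1640, k2, 8, 35, x1, Uma), (19, 4140, 4650, law, 2, 20, cs, Hal), (19, 4140, 4650, law, 2, 20, p2, Xia), (19, 4140, 4650, law, 2, 20, x1, Uma), (19, 4140, 4650, law, 8, 35, cs, Hal), (19, 4140, 4650, law, 8, 35, p2, Xia), (19, 4140, 4650, law, 8, 35, x1, Uma), (22, 4140, 130, p1, 2, 20, cs, Hal), (22, 4140, 130, p1, 2, 20, p2, Xia), (22, 4140, 130, p1, 2, 20, x1, Uma), (22, 4140, 130, p1, 8, 35, cs, Hal), (22, 4140, 130, p1, 8, 35, p2, Xia), (22, 4140, 130, p1, 8, 35, x1, Uma), (3, 4140, 3600, cs, 2, 20, cs, Hal), (3, 4140, 3600, cs, 2, 20, p2, Xia), (3, 4140, 3600, cs, 2, 20, x1, Uma), (3, 4140, 3600, cs, 8, 35, cs, Hal), (3, 4140, 3600, cs, 8, 35, p2, Xia), (3, 4140, 3600, cs, 8, 35, x1, Uma), (35, 4140, 500, eng, 2, 20, cs, Hal), (35, 4140, 500, eng, 2, 20, p2, Xia), (35, 4140, 500, eng, 2, 20, x1, Uma), (35, 4140, 500, eng, 8, 35, cs, Hal), (35, 4140, 500, eng, 8, 35, p2, Xia), (35, 4140, 500, eng, 8, 35, x1, Uma), (40, 4140, 8940, k2, 2, 20, cs, Hal), (40, 4140, 8940, k2, 2, 20, p2, Xia), (40, 4140, 8940, k2, 2, 20, x1, Uma), (40, 4140, 8940, k2, 8, 35, cs, Hal), (40, 4140, 8940, k2, 8, 35, p2, Xia), (40, 4140, 8940, k2, 8, 35, x1, Uma)}
Keep only column(s) floor, dept, name (30 duplicate(s) eliminated): {(2, cs, Hal), (2, p2, Xia), (2, x1, Uma), (8, cs, Hal), (8, p2, Xia), (8, x1, Uma)}
Selection dept != p2: {(2, cs, Hal), (2, x1, Uma), (8, cs, Hal), (8, x1, Uma)}
Keep only column(s) floor, name, dept: {(2, Hal, cs), (2, Uma, x1), (8, Hal, cs), (8, Uma, x1)}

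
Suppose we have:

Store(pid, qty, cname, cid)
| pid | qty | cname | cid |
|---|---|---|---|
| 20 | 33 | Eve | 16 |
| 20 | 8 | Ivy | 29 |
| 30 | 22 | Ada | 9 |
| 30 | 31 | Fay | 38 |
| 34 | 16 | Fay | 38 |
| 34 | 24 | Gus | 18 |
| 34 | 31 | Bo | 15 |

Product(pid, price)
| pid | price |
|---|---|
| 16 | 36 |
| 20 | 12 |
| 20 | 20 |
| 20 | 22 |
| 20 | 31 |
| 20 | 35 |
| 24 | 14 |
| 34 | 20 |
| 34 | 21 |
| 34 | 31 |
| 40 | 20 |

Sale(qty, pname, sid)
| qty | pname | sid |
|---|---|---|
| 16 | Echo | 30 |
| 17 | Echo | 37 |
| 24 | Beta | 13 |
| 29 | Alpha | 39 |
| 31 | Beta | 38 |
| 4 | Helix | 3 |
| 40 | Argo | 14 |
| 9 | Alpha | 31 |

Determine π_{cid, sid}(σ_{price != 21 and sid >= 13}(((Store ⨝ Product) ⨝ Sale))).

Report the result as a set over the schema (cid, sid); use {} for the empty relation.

Joining Store and Product on pid yields {(20, 33, Eve, 16, 12), (20, 33, Eve, 16, 20), (20, 33, Eve, 16, 22), (20, 33, Eve, 16, 31), (20, 33, Eve, 16, 35), (20, 8, Ivy, 29, 12), (20, 8, Ivy, 29, 20), (20, 8, Ivy, 29, 22), (20, 8, Ivy, 29, 31), (20, 8, Ivy, 29, 35), (34, 16, Fay, 38, 20), (34, 16, Fay, 38, 21), (34, 16, Fay, 38, 31), (34, 24, Gus, 18, 20), (34, 24, Gus, 18, 21), (34, 24, Gus, 18, 31), (34, 31, Bo, 15, 20), (34, 31, Bo, 15, 21), (34, 31, Bo, 15, 31)}.
Joining (Store ⨝ Product) and Sale on qty yields {(34, 16, Fay, 38, 20, Echo, 30), (34, 16, Fay, 38, 21, Echo, 30), (34, 16, Fay, 38, 31, Echo, 30), (34, 24, Gus, 18, 20, Beta, 13), (34, 24, Gus, 18, 21, Beta, 13), (34, 24, Gus, 18, 31, Beta, 13), (34, 31, Bo, 15, 20, Beta, 38), (34, 31, Bo, 15, 21, Beta, 38), (34, 31, Bo, 15, 31, Beta, 38)}.
Apply σ_{price != 21 and sid >= 13}; surviving tuples: {(34, 16, Fay, 38, 20, Echo, 30), (34, 16, Fay, 38, 31, Echo, 30), (34, 24, Gus, 18, 20, Beta, 13), (34, 24, Gus, 18, 31, Beta, 13), (34, 31, Bo, 15, 20, Beta, 38), (34, 31, Bo, 15, 31, Beta, 38)}
Keep only column(s) cid, sid (3 duplicate(s) eliminated): {(15, 38), (18, 13), (38, 30)}

{(15, 38), (18, 13), (38, 30)}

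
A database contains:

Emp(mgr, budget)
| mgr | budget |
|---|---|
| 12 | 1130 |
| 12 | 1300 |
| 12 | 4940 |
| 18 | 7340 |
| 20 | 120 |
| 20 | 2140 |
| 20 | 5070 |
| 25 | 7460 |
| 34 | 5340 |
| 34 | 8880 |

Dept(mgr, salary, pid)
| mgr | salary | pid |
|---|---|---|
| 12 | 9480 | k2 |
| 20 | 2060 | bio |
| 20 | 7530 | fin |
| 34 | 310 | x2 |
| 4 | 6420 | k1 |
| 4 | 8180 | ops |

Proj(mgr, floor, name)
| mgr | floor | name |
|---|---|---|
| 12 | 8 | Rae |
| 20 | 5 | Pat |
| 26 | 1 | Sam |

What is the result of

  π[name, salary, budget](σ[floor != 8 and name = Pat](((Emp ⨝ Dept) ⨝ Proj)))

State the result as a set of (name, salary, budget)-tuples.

Joining Emp and Dept on mgr yields {(12, 1130, 9480, k2), (12, 1300, 9480, k2), (12, 4940, 9480, k2), (20, 120, 2060, bio), (20, 120, 7530, fin), (20, 2140, 2060, bio), (20, 2140, 7530, fin), (20, 5070, 2060, bio), (20, 5070, 7530, fin), (34, 5340, 310, x2), (34, 8880, 310, x2)}.
Joining (Emp ⨝ Dept) and Proj on mgr yields {(12, 1130, 9480, k2, 8, Rae), (12, 1300, 9480, k2, 8, Rae), (12, 4940, 9480, k2, 8, Rae), (20, 120, 2060, bio, 5, Pat), (20, 120, 7530, fin, 5, Pat), (20, 2140, 2060, bio, 5, Pat), (20, 2140, 7530, fin, 5, Pat), (20, 5070, 2060, bio, 5, Pat), (20, 5070, 7530, fin, 5, Pat)}.
σ[floor != 8 and name = Pat]: keep tuples satisfying floor != 8 and name = Pat → {(20, 120, 2060, bio, 5, Pat), (20, 120, 7530, fin, 5, Pat), (20, 2140, 2060, bio, 5, Pat), (20, 2140, 7530, fin, 5, Pat), (20, 5070, 2060, bio, 5, Pat), (20, 5070, 7530, fin, 5, Pat)}
π[name, salary, budget]: project onto (name, salary, budget) → {(Pat, 2060, 120), (Pat, 2060, 2140), (Pat, 2060, 5070), (Pat, 7530, 120), (Pat, 7530, 2140), (Pat, 7530, 5070)}

{(Pat, 2060, 120), (Pat, 2060, 2140), (Pat, 2060, 5070), (Pat, 7530, 120), (Pat, 7530, 2140), (Pat, 7530, 5070)}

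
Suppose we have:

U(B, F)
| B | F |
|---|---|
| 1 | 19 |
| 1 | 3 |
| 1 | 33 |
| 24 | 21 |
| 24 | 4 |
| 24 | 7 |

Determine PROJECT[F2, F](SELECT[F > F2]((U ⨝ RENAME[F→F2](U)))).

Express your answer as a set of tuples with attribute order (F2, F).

{(19, 33), (3, 19), (3, 33), (4, 21), (4, 7), (7, 21)}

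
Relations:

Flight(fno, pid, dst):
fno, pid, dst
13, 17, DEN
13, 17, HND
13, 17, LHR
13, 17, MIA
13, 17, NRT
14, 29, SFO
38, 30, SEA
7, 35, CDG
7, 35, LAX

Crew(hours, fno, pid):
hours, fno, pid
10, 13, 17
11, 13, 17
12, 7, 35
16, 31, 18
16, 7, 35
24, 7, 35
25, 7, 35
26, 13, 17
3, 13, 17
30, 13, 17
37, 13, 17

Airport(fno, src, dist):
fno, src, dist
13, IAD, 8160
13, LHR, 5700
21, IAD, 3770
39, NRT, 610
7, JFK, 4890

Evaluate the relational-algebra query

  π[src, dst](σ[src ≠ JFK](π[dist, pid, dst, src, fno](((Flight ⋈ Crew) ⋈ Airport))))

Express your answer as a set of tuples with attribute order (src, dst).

{(IAD, DEN), (IAD, HND), (IAD, LHR), (IAD, MIA), (IAD, NRT), (LHR, DEN), (LHR, HND), (LHR, LHR), (LHR, MIA), (LHR, NRT)}

Flight ⋈ Crew (natural join on fno, pid): {(13, 17, DEN, 10), (13, 17, DEN, 11), (13, 17, DEN, 26), (13, 17, DEN, 3), (13, 17, DEN, 30), (13, 17, DEN, 37), (13, 17, HND, 10), (13, 17, HND, 11), (13, 17, HND, 26), (13, 17, HND, 3), (13, 17, HND, 30), (13, 17, HND, 37), (13, 17, LHR, 10), (13, 17, LHR, 11), (13, 17, LHR, 26), (13, 17, LHR, 3), (13, 17, LHR, 30), (13, 17, LHR, 37), (13, 17, MIA, 10), (13, 17, MIA, 11), (13, 17, MIA, 26), (13, 17, MIA, 3), (13, 17, MIA, 30), (13, 17, MIA, 37), (13, 17, NRT, 10), (13, 17, NRT, 11), (13, 17, NRT, 26), (13, 17, NRT, 3), (13, 17, NRT, 30), (13, 17, NRT, 37), (7, 35, CDG, 12), (7, 35, CDG, 16), (7, 35, CDG, 24), (7, 35, CDG, 25), (7, 35, LAX, 12), (7, 35, LAX, 16), (7, 35, LAX, 24), (7, 35, LAX, 25)}
(Flight ⋈ Crew) ⋈ Airport (natural join on fno): {(13, 17, DEN, 10, IAD, 8160), (13, 17, DEN, 10, LHR, 5700), (13, 17, DEN, 11, IAD, 8160), (13, 17, DEN, 11, LHR, 5700), (13, 17, DEN, 26, IAD, 8160), (13, 17, DEN, 26, LHR, 5700), (13, 17, DEN, 3, IAD, 8160), (13, 17, DEN, 3, LHR, 5700), (13, 17, DEN, 30, IAD, 8160), (13, 17, DEN, 30, LHR, 5700), (13, 17, DEN, 37, IAD, 8160), (13, 17, DEN, 37, LHR, 5700), (13, 17, HND, 10, IAD, 8160), (13, 17, HND, 10, LHR, 5700), (13, 17, HND, 11, IAD, 8160), (13, 17, HND, 11, LHR, 5700), (13, 17, HND, 26, IAD, 8160), (13, 17, HND, 26, LHR, 5700), (13, 17, HND, 3, IAD, 8160), (13, 17, HND, 3, LHR, 5700), (13, 17, HND, 30, IAD, 8160), (13, 17, HND, 30, LHR, 5700), (13, 17, HND, 37, IAD, 8160), (13, 17, HND, 37, LHR, 5700), (13, 17, LHR, 10, IAD, 8160), (13, 17, LHR, 10, LHR, 5700), (13, 17, LHR, 11, IAD, 8160), (13, 17, LHR, 11, LHR, 5700), (13, 17, LHR, 26, IAD, 8160), (13, 17, LHR, 26, LHR, 5700), (13, 17, LHR, 3, IAD, 8160), (13, 17, LHR, 3, LHR, 5700), (13, 17, LHR, 30, IAD, 8160), (13, 17, LHR, 30, LHR, 5700), (13, 17, LHR, 37, IAD, 8160), (13, 17, LHR, 37, LHR, 5700), (13, 17, MIA, 10, IAD, 8160), (13, 17, MIA, 10, LHR, 5700), (13, 17, MIA, 11, IAD, 8160), (13, 17, MIA, 11, LHR, 5700), (13, 17, MIA, 26, IAD, 8160), (13, 17, MIA, 26, LHR, 5700), (13, 17, MIA, 3, IAD, 8160), (13, 17, MIA, 3, LHR, 5700), (13, 17, MIA, 30, IAD, 8160), (13, 17, MIA, 30, LHR, 5700), (13, 17, MIA, 37, IAD, 8160), (13, 17, MIA, 37, LHR, 5700), (13, 17, NRT, 10, IAD, 8160), (13, 17, NRT, 10, LHR, 5700), (13, 17, NRT, 11, IAD, 8160), (13, 17, NRT, 11, LHR, 5700), (13, 17, NRT, 26, IAD, 8160), (13, 17, NRT, 26, LHR, 5700), (13, 17, NRT, 3, IAD, 8160), (13, 17, NRT, 3, LHR, 5700), (13, 17, NRT, 30, IAD, 8160), (13, 17, NRT, 30, LHR, 5700), (13, 17, NRT, 37, IAD, 8160), (13, 17, NRT, 37, LHR, 5700), (7, 35, CDG, 12, JFK, 4890), (7, 35, CDG, 16, JFK, 4890), (7, 35, CDG, 24, JFK, 4890), (7, 35, CDG, 25, JFK, 4890), (7, 35, LAX, 12, JFK, 4890), (7, 35, LAX, 16, JFK, 4890), (7, 35, LAX, 24, JFK, 4890), (7, 35, LAX, 25, JFK, 4890)}
Keep only column(s) dist, pid, dst, src, fno (56 duplicate(s) eliminated): {(4890, 35, CDG, JFK, 7), (4890, 35, LAX, JFK, 7), (5700, 17, DEN, LHR, 13), (5700, 17, HND, LHR, 13), (5700, 17, LHR, LHR, 13), (5700, 17, MIA, LHR, 13), (5700, 17, NRT, LHR, 13), (8160, 17, DEN, IAD, 13), (8160, 17, HND, IAD, 13), (8160, 17, LHR, IAD, 13), (8160, 17, MIA, IAD, 13), (8160, 17, NRT, IAD, 13)}
Filtering on src ≠ JFK leaves {(5700, 17, DEN, LHR, 13), (5700, 17, HND, LHR, 13), (5700, 17, LHR, LHR, 13), (5700, 17, MIA, LHR, 13), (5700, 17, NRT, LHR, 13), (8160, 17, DEN, IAD, 13), (8160, 17, HND, IAD, 13), (8160, 17, LHR, IAD, 13), (8160, 17, MIA, IAD, 13), (8160, 17, NRT, IAD, 13)}.
Keep only column(s) src, dst: {(IAD, DEN), (IAD, HND), (IAD, LHR), (IAD, MIA), (IAD, NRT), (LHR, DEN), (LHR, HND), (LHR, LHR), (LHR, MIA), (LHR, NRT)}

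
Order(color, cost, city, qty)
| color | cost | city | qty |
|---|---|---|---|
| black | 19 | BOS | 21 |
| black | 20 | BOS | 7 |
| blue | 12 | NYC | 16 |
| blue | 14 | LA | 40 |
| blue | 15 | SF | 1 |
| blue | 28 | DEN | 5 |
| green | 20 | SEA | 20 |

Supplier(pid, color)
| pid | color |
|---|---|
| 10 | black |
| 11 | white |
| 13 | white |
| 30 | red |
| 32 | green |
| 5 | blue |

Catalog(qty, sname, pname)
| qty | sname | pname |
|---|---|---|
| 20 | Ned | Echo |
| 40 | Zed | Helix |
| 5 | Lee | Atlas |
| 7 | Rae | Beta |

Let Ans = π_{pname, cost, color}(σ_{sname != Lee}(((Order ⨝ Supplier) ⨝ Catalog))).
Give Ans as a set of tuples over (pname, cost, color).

{(Beta, 20, black), (Echo, 20, green), (Helix, 14, blue)}

Order ⋈ Supplier (natural join on color): {(black, 19, BOS, 21, 10), (black, 20, BOS, 7, 10), (blue, 12, NYC, 16, 5), (blue, 14, LA, 40, 5), (blue, 15, SF, 1, 5), (blue, 28, DEN, 5, 5), (green, 20, SEA, 20, 32)}
(Order ⨝ Supplier) ⋈ Catalog (natural join on qty): {(black, 20, BOS, 7, 10, Rae, Beta), (blue, 14, LA, 40, 5, Zed, Helix), (blue, 28, DEN, 5, 5, Lee, Atlas), (green, 20, SEA, 20, 32, Ned, Echo)}
Filtering on sname != Lee leaves {(black, 20, BOS, 7, 10, Rae, Beta), (blue, 14, LA, 40, 5, Zed, Helix), (green, 20, SEA, 20, 32, Ned, Echo)}.
π[pname, cost, color]: project onto (pname, cost, color) → {(Beta, 20, black), (Echo, 20, green), (Helix, 14, blue)}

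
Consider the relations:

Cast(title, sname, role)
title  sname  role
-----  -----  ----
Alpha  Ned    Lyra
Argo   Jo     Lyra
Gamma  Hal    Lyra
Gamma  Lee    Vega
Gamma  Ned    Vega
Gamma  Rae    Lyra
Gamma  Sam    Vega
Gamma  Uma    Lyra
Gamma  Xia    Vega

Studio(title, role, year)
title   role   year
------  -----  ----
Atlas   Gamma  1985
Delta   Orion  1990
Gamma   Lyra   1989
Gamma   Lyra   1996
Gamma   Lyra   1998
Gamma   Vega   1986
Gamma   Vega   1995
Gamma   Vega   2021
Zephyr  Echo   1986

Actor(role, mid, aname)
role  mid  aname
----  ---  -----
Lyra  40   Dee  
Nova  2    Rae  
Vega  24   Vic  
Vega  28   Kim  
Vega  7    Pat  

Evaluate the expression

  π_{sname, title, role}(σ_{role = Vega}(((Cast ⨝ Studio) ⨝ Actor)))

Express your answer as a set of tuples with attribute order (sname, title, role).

{(Lee, Gamma, Vega), (Ned, Gamma, Vega), (Sam, Gamma, Vega), (Xia, Gamma, Vega)}

Natural join on title, role: {(Gamma, Hal, Lyra, 1989), (Gamma, Hal, Lyra, 1996), (Gamma, Hal, Lyra, 1998), (Gamma, Lee, Vega, 1986), (Gamma, Lee, Vega, 1995), (Gamma, Lee, Vega, 2021), (Gamma, Ned, Vega, 1986), (Gamma, Ned, Vega, 1995), (Gamma, Ned, Vega, 2021), (Gamma, Rae, Lyra, 1989), (Gamma, Rae, Lyra, 1996), (Gamma, Rae, Lyra, 1998), (Gamma, Sam, Vega, 1986), (Gamma, Sam, Vega, 1995), (Gamma, Sam, Vega, 2021), (Gamma, Uma, Lyra, 1989), (Gamma, Uma, Lyra, 1996), (Gamma, Uma, Lyra, 1998), (Gamma, Xia, Vega, 1986), (Gamma, Xia, Vega, 1995), (Gamma, Xia, Vega, 2021)}
Natural join on role: {(Gamma, Hal, Lyra, 1989, 40, Dee), (Gamma, Hal, Lyra, 1996, 40, Dee), (Gamma, Hal, Lyra, 1998, 40, Dee), (Gamma, Lee, Vega, 1986, 24, Vic), (Gamma, Lee, Vega, 1986, 28, Kim), (Gamma, Lee, Vega, 1986, 7, Pat), (Gamma, Lee, Vega, 1995, 24, Vic), (Gamma, Lee, Vega, 1995, 28, Kim), (Gamma, Lee, Vega, 1995, 7, Pat), (Gamma, Lee, Vega, 2021, 24, Vic), (Gamma, Lee, Vega, 2021, 28, Kim), (Gamma, Lee, Vega, 2021, 7, Pat), (Gamma, Ned, Vega, 1986, 24, Vic), (Gamma, Ned, Vega, 1986, 28, Kim), (Gamma, Ned, Vega, 1986, 7, Pat), (Gamma, Ned, Vega, 1995, 24, Vic), (Gamma, Ned, Vega, 1995, 28, Kim), (Gamma, Ned, Vega, 1995, 7, Pat), (Gamma, Ned, Vega, 2021, 24, Vic), (Gamma, Ned, Vega, 2021, 28, Kim), (Gamma, Ned, Vega, 2021, 7, Pat), (Gamma, Rae, Lyra, 1989, 40, Dee), (Gamma, Rae, Lyra, 1996, 40, Dee), (Gamma, Rae, Lyra, 1998, 40, Dee), (Gamma, Sam, Vega, 1986, 24, Vic), (Gamma, Sam, Vega, 1986, 28, Kim), (Gamma, Sam, Vega, 1986, 7, Pat), (Gamma, Sam, Vega, 1995, 24, Vic), (Gamma, Sam, Vega, 1995, 28, Kim), (Gamma, Sam, Vega, 1995, 7, Pat), (Gamma, Sam, Vega, 2021, 24, Vic), (Gamma, Sam, Vega, 2021, 28, Kim), (Gamma, Sam, Vega, 2021, 7, Pat), (Gamma, Uma, Lyra, 1989, 40, Dee), (Gamma, Uma, Lyra, 1996, 40, Dee), (Gamma, Uma, Lyra, 1998, 40, Dee), (Gamma, Xia, Vega, 1986, 24, Vic), (Gamma, Xia, Vega, 1986, 28, Kim), (Gamma, Xia, Vega, 1986, 7, Pat), (Gamma, Xia, Vega, 1995, 24, Vic), (Gamma, Xia, Vega, 1995, 28, Kim), (Gamma, Xia, Vega, 1995, 7, Pat), (Gamma, Xia, Vega, 2021, 24, Vic), (Gamma, Xia, Vega, 2021, 28, Kim), (Gamma, Xia, Vega, 2021, 7, Pat)}
Apply σ_{role = Vega}; surviving tuples: {(Gamma, Lee, Vega, 1986, 24, Vic), (Gamma, Lee, Vega, 1986, 28, Kim), (Gamma, Lee, Vega, 1986, 7, Pat), (Gamma, Lee, Vega, 1995, 24, Vic), (Gamma, Lee, Vega, 1995, 28, Kim), (Gamma, Lee, Vega, 1995, 7, Pat), (Gamma, Lee, Vega, 2021, 24, Vic), (Gamma, Lee, Vega, 2021, 28, Kim), (Gamma, Lee, Vega, 2021, 7, Pat), (Gamma, Ned, Vega, 1986, 24, Vic), (Gamma, Ned, Vega, 1986, 28, Kim), (Gamma, Ned, Vega, 1986, 7, Pat), (Gamma, Ned, Vega, 1995, 24, Vic), (Gamma, Ned, Vega, 1995, 28, Kim), (Gamma, Ned, Vega, 1995, 7, Pat), (Gamma, Ned, Vega, 2021, 24, Vic), (Gamma, Ned, Vega, 2021, 28, Kim), (Gamma, Ned, Vega, 2021, 7, Pat), (Gamma, Sam, Vega, 1986, 24, Vic), (Gamma, Sam, Vega, 1986, 28, Kim), (Gamma, Sam, Vega, 1986, 7, Pat), (Gamma, Sam, Vega, 1995, 24, Vic), (Gamma, Sam, Vega, 1995, 28, Kim), (Gamma, Sam, Vega, 1995, 7, Pat), (Gamma, Sam, Vega, 2021, 24, Vic), (Gamma, Sam, Vega, 2021, 28, Kim), (Gamma, Sam, Vega, 2021, 7, Pat), (Gamma, Xia, Vega, 1986, 24, Vic), (Gamma, Xia, Vega, 1986, 28, Kim), (Gamma, Xia, Vega, 1986, 7, Pat), (Gamma, Xia, Vega, 1995, 24, Vic), (Gamma, Xia, Vega, 1995, 28, Kim), (Gamma, Xia, Vega, 1995, 7, Pat), (Gamma, Xia, Vega, 2021, 24, Vic), (Gamma, Xia, Vega, 2021, 28, Kim), (Gamma, Xia, Vega, 2021, 7, Pat)}
π[sname, title, role]: project onto (sname, title, role) (32 duplicate(s) eliminated) → {(Lee, Gamma, Vega), (Ned, Gamma, Vega), (Sam, Gamma, Vega), (Xia, Gamma, Vega)}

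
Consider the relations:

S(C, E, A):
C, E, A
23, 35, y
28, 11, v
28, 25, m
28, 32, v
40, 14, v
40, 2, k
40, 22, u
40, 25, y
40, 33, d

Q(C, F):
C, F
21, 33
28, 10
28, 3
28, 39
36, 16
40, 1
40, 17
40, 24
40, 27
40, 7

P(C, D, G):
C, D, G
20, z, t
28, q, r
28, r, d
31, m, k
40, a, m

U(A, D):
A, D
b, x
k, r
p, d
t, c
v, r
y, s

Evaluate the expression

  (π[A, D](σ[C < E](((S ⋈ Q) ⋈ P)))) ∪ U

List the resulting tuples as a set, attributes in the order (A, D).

{(b, x), (k, r), (p, d), (t, c), (v, q), (v, r), (y, s)}

Natural join on C: {(28, 11, v, 10), (28, 11, v, 3), (28, 11, v, 39), (28, 25, m, 10), (28, 25, m, 3), (28, 25, m, 39), (28, 32, v, 10), (28, 32, v, 3), (28, 32, v, 39), (40, 14, v, 1), (40, 14, v, 17), (40, 14, v, 24), (40, 14, v, 27), (40, 14, v, 7), (40, 2, k, 1), (40, 2, k, 17), (40, 2, k, 24), (40, 2, k, 27), (40, 2, k, 7), (40, 22, u, 1), (40, 22, u, 17), (40, 22, u, 24), (40, 22, u, 27), (40, 22, u, 7), (40, 25, y, 1), (40, 25, y, 17), (40, 25, y, 24), (40, 25, y, 27), (40, 25, y, 7), (40, 33, d, 1), (40, 33, d, 17), (40, 33, d, 24), (40, 33, d, 27), (40, 33, d, 7)}
Natural join on C: {(28, 11, v, 10, q, r), (28, 11, v, 10, r, d), (28, 11, v, 3, q, r), (28, 11, v, 3, r, d), (28, 11, v, 39, q, r), (28, 11, v, 39, r, d), (28, 25, m, 10, q, r), (28, 25, m, 10, r, d), (28, 25, m, 3, q, r), (28, 25, m, 3, r, d), (28, 25, m, 39, q, r), (28, 25, m, 39, r, d), (28, 32, v, 10, q, r), (28, 32, v, 10, r, d), (28, 32, v, 3, q, r), (28, 32, v, 3, r, d), (28, 32, v, 39, q, r), (28, 32, v, 39, r, d), (40, 14, v, 1, a, m), (40, 14, v, 17, a, m), (40, 14, v, 24, a, m), (40, 14, v, 27, a, m), (40, 14, v, 7, a, m), (40, 2, k, 1, a, m), (40, 2, k, 17, a, m), (40, 2, k, 24, a, m), (40, 2, k, 27, a, m), (40, 2, k, 7, a, m), (40, 22, u, 1, a, m), (40, 22, u, 17, a, m), (40, 22, u, 24, a, m), (40, 22, u, 27, a, m), (40, 22, u, 7, a, m), (40, 25, y, 1, a, m), (40, 25, y, 17, a, m), (40, 25, y, 24, a, m), (40, 25, y, 27, a, m), (40, 25, y, 7, a, m), (40, 33, d, 1, a, m), (40, 33, d, 17, a, m), (40, 33, d, 24, a, m), (40, 33, d, 27, a, m), (40, 33, d, 7, a, m)}
σ[C < E]: keep tuples satisfying C < E → {(28, 32, v, 10, q, r), (28, 32, v, 10, r, d), (28, 32, v, 3, q, r), (28, 32, v, 3, r, d), (28, 32, v, 39, q, r), (28, 32, v, 39, r, d)}
π_{A, D} gives {(v, q), (v, r)} (4 duplicate(s) eliminated).
Taking the union: {(b, x), (k, r), (p, d), (t, c), (v, q), (v, r), (y, s)}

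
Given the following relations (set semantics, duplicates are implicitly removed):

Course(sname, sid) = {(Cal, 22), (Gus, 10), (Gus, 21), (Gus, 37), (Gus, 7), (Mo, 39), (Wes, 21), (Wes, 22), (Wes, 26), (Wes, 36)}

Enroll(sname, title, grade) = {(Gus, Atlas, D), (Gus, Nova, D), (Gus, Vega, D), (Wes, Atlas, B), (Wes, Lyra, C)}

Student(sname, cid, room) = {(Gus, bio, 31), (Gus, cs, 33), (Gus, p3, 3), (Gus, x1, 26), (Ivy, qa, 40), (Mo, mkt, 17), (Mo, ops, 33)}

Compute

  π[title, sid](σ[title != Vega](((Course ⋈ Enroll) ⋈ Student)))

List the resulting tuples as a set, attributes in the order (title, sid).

{(Atlas, 10), (Atlas, 21), (Atlas, 37), (Atlas, 7), (Nova, 10), (Nova, 21), (Nova, 37), (Nova, 7)}

Course ⋈ Enroll (natural join on sname): {(Gus, 10, Atlas, D), (Gus, 10, Nova, D), (Gus, 10, Vega, D), (Gus, 21, Atlas, D), (Gus, 21, Nova, D), (Gus, 21, Vega, D), (Gus, 37, Atlas, D), (Gus, 37, Nova, D), (Gus, 37, Vega, D), (Gus, 7, Atlas, D), (Gus, 7, Nova, D), (Gus, 7, Vega, D), (Wes, 21, Atlas, B), (Wes, 21, Lyra, C), (Wes, 22, Atlas, B), (Wes, 22, Lyra, C), (Wes, 26, Atlas, B), (Wes, 26, Lyra, C), (Wes, 36, Atlas, B), (Wes, 36, Lyra, C)}
(Course ⋈ Enroll) ⋈ Student (natural join on sname): {(Gus, 10, Atlas, D, bio, 31), (Gus, 10, Atlas, D, cs, 33), (Gus, 10, Atlas, D, p3, 3), (Gus, 10, Atlas, D, x1, 26), (Gus, 10, Nova, D, bio, 31), (Gus, 10, Nova, D, cs, 33), (Gus, 10, Nova, D, p3, 3), (Gus, 10, Nova, D, x1, 26), (Gus, 10, Vega, D, bio, 31), (Gus, 10, Vega, D, cs, 33), (Gus, 10, Vega, D, p3, 3), (Gus, 10, Vega, D, x1, 26), (Gus, 21, Atlas, D, bio, 31), (Gus, 21, Atlas, D, cs, 33), (Gus, 21, Atlas, D, p3, 3), (Gus, 21, Atlas, D, x1, 26), (Gus, 21, Nova, D, bio, 31), (Gus, 21, Nova, D, cs, 33), (Gus, 21, Nova, D, p3, 3), (Gus, 21, Nova, D, x1, 26), (Gus, 21, Vega, D, bio, 31), (Gus, 21, Vega, D, cs, 33), (Gus, 21, Vega, D, p3, 3), (Gus, 21, Vega, D, x1, 26), (Gus, 37, Atlas, D, bio, 31), (Gus, 37, Atlas, D, cs, 33), (Gus, 37, Atlas, D, p3, 3), (Gus, 37, Atlas, D, x1, 26), (Gus, 37, Nova, D, bio, 31), (Gus, 37, Nova, D, cs, 33), (Gus, 37, Nova, D, p3, 3), (Gus, 37, Nova, D, x1, 26), (Gus, 37, Vega, D, bio, 31), (Gus, 37, Vega, D, cs, 33), (Gus, 37, Vega, D, p3, 3), (Gus, 37, Vega, D, x1, 26), (Gus, 7, Atlas, D, bio, 31), (Gus, 7, Atlas, D, cs, 33), (Gus, 7, Atlas, D, p3, 3), (Gus, 7, Atlas, D, x1, 26), (Gus, 7, Nova, D, bio, 31), (Gus, 7, Nova, D, cs, 33), (Gus, 7, Nova, D, p3, 3), (Gus, 7, Nova, D, x1, 26), (Gus, 7, Vega, D, bio, 31), (Gus, 7, Vega, D, cs, 33), (Gus, 7, Vega, D, p3, 3), (Gus, 7, Vega, D, x1, 26)}
σ[title != Vega]: keep tuples satisfying title != Vega → {(Gus, 10, Atlas, D, bio, 31), (Gus, 10, Atlas, D, cs, 33), (Gus, 10, Atlas, D, p3, 3), (Gus, 10, Atlas, D, x1, 26), (Gus, 10, Nova, D, bio, 31), (Gus, 10, Nova, D, cs, 33), (Gus, 10, Nova, D, p3, 3), (Gus, 10, Nova, D, x1, 26), (Gus, 21, Atlas, D, bio, 31), (Gus, 21, Atlas, D, cs, 33), (Gus, 21, Atlas, D, p3, 3), (Gus, 21, Atlas, D, x1, 26), (Gus, 21, Nova, D, bio, 31), (Gus, 21, Nova, D, cs, 33), (Gus, 21, Nova, D, p3, 3), (Gus, 21, Nova, D, x1, 26), (Gus, 37, Atlas, D, bio, 31), (Gus, 37, Atlas, D, cs, 33), (Gus, 37, Atlas, D, p3, 3), (Gus, 37, Atlas, D, x1, 26), (Gus, 37, Nova, D, bio, 31), (Gus, 37, Nova, D, cs, 33), (Gus, 37, Nova, D, p3, 3), (Gus, 37, Nova, D, x1, 26), (Gus, 7, Atlas, D, bio, 31), (Gus, 7, Atlas, D, cs, 33), (Gus, 7, Atlas, D, p3, 3), (Gus, 7, Atlas, D, x1, 26), (Gus, 7, Nova, D, bio, 31), (Gus, 7, Nova, D, cs, 33), (Gus, 7, Nova, D, p3, 3), (Gus, 7, Nova, D, x1, 26)}
π_{title, sid} gives {(Atlas, 10), (Atlas, 21), (Atlas, 37), (Atlas, 7), (Nova, 10), (Nova, 21), (Nova, 37), (Nova, 7)} (24 duplicate(s) eliminated).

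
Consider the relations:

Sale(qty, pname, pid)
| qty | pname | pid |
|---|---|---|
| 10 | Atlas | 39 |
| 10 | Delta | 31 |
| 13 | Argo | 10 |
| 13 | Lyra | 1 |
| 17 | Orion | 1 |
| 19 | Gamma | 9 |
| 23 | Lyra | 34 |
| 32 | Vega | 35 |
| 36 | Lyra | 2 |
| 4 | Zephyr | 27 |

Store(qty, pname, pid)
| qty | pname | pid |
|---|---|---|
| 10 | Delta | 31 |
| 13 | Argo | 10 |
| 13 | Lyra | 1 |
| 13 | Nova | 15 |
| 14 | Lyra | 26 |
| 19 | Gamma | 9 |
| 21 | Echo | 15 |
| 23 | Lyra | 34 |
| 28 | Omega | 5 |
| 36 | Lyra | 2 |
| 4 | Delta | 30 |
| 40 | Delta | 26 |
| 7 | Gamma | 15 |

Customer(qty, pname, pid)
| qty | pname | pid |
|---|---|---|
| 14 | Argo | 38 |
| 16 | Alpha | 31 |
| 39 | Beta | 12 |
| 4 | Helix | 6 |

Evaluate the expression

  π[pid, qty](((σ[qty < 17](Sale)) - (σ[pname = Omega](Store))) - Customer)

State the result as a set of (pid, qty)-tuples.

σ[qty < 17]: keep tuples satisfying qty < 17 → {(10, Atlas, 39), (10, Delta, 31), (13, Argo, 10), (13, Lyra, 1), (4, Zephyr, 27)}
σ[pname = Omega]: keep tuples satisfying pname = Omega → {(28, Omega, 5)}
Difference: {(10, Atlas, 39), (10, Delta, 31), (13, Argo, 10), (13, Lyra, 1), (4, Zephyr, 27)} with {(28, Omega, 5)} → {(10, Atlas, 39), (10, Delta, 31), (13, Argo, 10), (13, Lyra, 1), (4, Zephyr, 27)}
Difference: {(10, Atlas, 39), (10, Delta, 31), (13, Argo, 10), (13, Lyra, 1), (4, Zephyr, 27)} with {(14, Argo, 38), (16, Alpha, 31), (39, Beta, 12), (4, Helix, 6)} → {(10, Atlas, 39), (10, Delta, 31), (13, Argo, 10), (13, Lyra, 1), (4, Zephyr, 27)}
π[pid, qty]: project onto (pid, qty) → {(1, 13), (10, 13), (27, 4), (31, 10), (39, 10)}

{(1, 13), (10, 13), (27, 4), (31, 10), (39, 10)}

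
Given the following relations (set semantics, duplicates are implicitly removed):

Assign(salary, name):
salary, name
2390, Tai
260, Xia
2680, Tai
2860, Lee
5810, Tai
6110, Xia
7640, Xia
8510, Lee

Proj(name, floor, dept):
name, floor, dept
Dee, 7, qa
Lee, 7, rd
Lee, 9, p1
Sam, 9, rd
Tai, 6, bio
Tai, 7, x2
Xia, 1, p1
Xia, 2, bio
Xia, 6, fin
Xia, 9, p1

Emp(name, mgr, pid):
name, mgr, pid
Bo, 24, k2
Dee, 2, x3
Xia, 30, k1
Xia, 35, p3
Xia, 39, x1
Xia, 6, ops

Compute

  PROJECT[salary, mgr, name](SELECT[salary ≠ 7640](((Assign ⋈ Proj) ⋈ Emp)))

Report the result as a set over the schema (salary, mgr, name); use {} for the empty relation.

{(260, 30, Xia), (260, 35, Xia), (260, 39, Xia), (260, 6, Xia), (6110, 30, Xia), (6110, 35, Xia), (6110, 39, Xia), (6110, 6, Xia)}

Joining Assign and Proj on name yields {(2390, Tai, 6, bio), (2390, Tai, 7, x2), (260, Xia, 1, p1), (260, Xia, 2, bio), (260, Xia, 6, fin), (260, Xia, 9, p1), (2680, Tai, 6, bio), (2680, Tai, 7, x2), (2860, Lee, 7, rd), (2860, Lee, 9, p1), (5810, Tai, 6, bio), (5810, Tai, 7, x2), (6110, Xia, 1, p1), (6110, Xia, 2, bio), (6110, Xia, 6, fin), (6110, Xia, 9, p1), (7640, Xia, 1, p1), (7640, Xia, 2, bio), (7640, Xia, 6, fin), (7640, Xia, 9, p1), (8510, Lee, 7, rd), (8510, Lee, 9, p1)}.
Joining (Assign ⋈ Proj) and Emp on name yields {(260, Xia, 1, p1, 30, k1), (260, Xia, 1, p1, 35, p3), (260, Xia, 1, p1, 39, x1), (260, Xia, 1, p1, 6, ops), (260, Xia, 2, bio, 30, k1), (260, Xia, 2, bio, 35, p3), (260, Xia, 2, bio, 39, x1), (260, Xia, 2, bio, 6, ops), (260, Xia, 6, fin, 30, k1), (260, Xia, 6, fin, 35, p3), (260, Xia, 6, fin, 39, x1), (260, Xia, 6, fin, 6, ops), (260, Xia, 9, p1, 30, k1), (260, Xia, 9, p1, 35, p3), (260, Xia, 9, p1, 39, x1), (260, Xia, 9, p1, 6, ops), (6110, Xia, 1, p1, 30, k1), (6110, Xia, 1, p1, 35, p3), (6110, Xia, 1, p1, 39, x1), (6110, Xia, 1, p1, 6, ops), (6110, Xia, 2, bio, 30, k1), (6110, Xia, 2, bio, 35, p3), (6110, Xia, 2, bio, 39, x1), (6110, Xia, 2, bio, 6, ops), (6110, Xia, 6, fin, 30, k1), (6110, Xia, 6, fin, 35, p3), (6110, Xia, 6, fin, 39, x1), (6110, Xia, 6, fin, 6, ops), (6110, Xia, 9, p1, 30, k1), (6110, Xia, 9, p1, 35, p3), (6110, Xia, 9, p1, 39, x1), (6110, Xia, 9, p1, 6, ops), (7640, Xia, 1, p1, 30, k1), (7640, Xia, 1, p1, 35, p3), (7640, Xia, 1, p1, 39, x1), (7640, Xia, 1, p1, 6, ops), (7640, Xia, 2, bio, 30, k1), (7640, Xia, 2, bio, 35, p3), (7640, Xia, 2, bio, 39, x1), (7640, Xia, 2, bio, 6, ops), (7640, Xia, 6, fin, 30, k1), (7640, Xia, 6, fin, 35, p3), (7640, Xia, 6, fin, 39, x1), (7640, Xia, 6, fin, 6, ops), (7640, Xia, 9, p1, 30, k1), (7640, Xia, 9, p1, 35, p3), (7640, Xia, 9, p1, 39, x1), (7640, Xia, 9, p1, 6, ops)}.
Filtering on salary ≠ 7640 leaves {(260, Xia, 1, p1, 30, k1), (260, Xia, 1, p1, 35, p3), (260, Xia, 1, p1, 39, x1), (260, Xia, 1, p1, 6, ops), (260, Xia, 2, bio, 30, k1), (260, Xia, 2, bio, 35, p3), (260, Xia, 2, bio, 39, x1), (260, Xia, 2, bio, 6, ops), (260, Xia, 6, fin, 30, k1), (260, Xia, 6, fin, 35, p3), (260, Xia, 6, fin, 39, x1), (260, Xia, 6, fin, 6, ops), (260, Xia, 9, p1, 30, k1), (260, Xia, 9, p1, 35, p3), (260, Xia, 9, p1, 39, x1), (260, Xia, 9, p1, 6, ops), (6110, Xia, 1, p1, 30, k1), (6110, Xia, 1, p1, 35, p3), (6110, Xia, 1, p1, 39, x1), (6110, Xia, 1, p1, 6, ops), (6110, Xia, 2, bio, 30, k1), (6110, Xia, 2, bio, 35, p3), (6110, Xia, 2, bio, 39, x1), (6110, Xia, 2, bio, 6, ops), (6110, Xia, 6, fin, 30, k1), (6110, Xia, 6, fin, 35, p3), (6110, Xia, 6, fin, 39, x1), (6110, Xia, 6, fin, 6, ops), (6110, Xia, 9, p1, 30, k1), (6110, Xia, 9, p1, 35, p3), (6110, Xia, 9, p1, 39, x1), (6110, Xia, 9, p1, 6, ops)}.
π_{salary, mgr, name} gives {(260, 30, Xia), (260, 35, Xia), (260, 39, Xia), (260, 6, Xia), (6110, 30, Xia), (6110, 35, Xia), (6110, 39, Xia), (6110, 6, Xia)} (24 duplicate(s) eliminated).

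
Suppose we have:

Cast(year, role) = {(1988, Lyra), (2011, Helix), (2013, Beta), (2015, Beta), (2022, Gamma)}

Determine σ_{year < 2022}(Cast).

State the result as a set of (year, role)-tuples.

{(1988, Lyra), (2011, Helix), (2013, Beta), (2015, Beta)}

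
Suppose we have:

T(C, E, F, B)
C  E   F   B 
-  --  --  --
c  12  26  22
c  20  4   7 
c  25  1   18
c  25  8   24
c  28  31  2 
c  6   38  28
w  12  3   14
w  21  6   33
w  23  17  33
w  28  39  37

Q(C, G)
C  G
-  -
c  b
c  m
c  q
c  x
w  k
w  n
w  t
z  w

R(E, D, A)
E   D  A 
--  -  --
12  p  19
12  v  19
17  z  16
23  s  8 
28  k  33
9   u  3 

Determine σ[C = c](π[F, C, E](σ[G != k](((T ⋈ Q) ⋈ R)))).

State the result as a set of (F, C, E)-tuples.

{(26, c, 12), (31, c, 28)}

T ⋈ Q (natural join on C): {(c, 12, 26, 22, b), (c, 12, 26, 22, m), (c, 12, 26, 22, q), (c, 12, 26, 22, x), (c, 20, 4, 7, b), (c, 20, 4, 7, m), (c, 20, 4, 7, q), (c, 20, 4, 7, x), (c, 25, 1, 18, b), (c, 25, 1, 18, m), (c, 25, 1, 18, q), (c, 25, 1, 18, x), (c, 25, 8, 24, b), (c, 25, 8, 24, m), (c, 25, 8, 24, q), (c, 25, 8, 24, x), (c, 28, 31, 2, b), (c, 28, 31, 2, m), (c, 28, 31, 2, q), (c, 28, 31, 2, x), (c, 6, 38, 28, b), (c, 6, 38, 28, m), (c, 6, 38, 28, q), (c, 6, 38, 28, x), (w, 12, 3, 14, k), (w, 12, 3, 14, n), (w, 12, 3, 14, t), (w, 21, 6, 33, k), (w, 21, 6, 33, n), (w, 21, 6, 33, t), (w, 23, 17, 33, k), (w, 23, 17, 33, n), (w, 23, 17, 33, t), (w, 28, 39, 37, k), (w, 28, 39, 37, n), (w, 28, 39, 37, t)}
(T ⋈ Q) ⋈ R (natural join on E): {(c, 12, 26, 22, b, p, 19), (c, 12, 26, 22, b, v, 19), (c, 12, 26, 22, m, p, 19), (c, 12, 26, 22, m, v, 19), (c, 12, 26, 22, q, p, 19), (c, 12, 26, 22, q, v, 19), (c, 12, 26, 22, x, p, 19), (c, 12, 26, 22, x, v, 19), (c, 28, 31, 2, b, k, 33), (c, 28, 31, 2, m, k, 33), (c, 28, 31, 2, q, k, 33), (c, 28, 31, 2, x, k, 33), (w, 12, 3, 14, k, p, 19), (w, 12, 3, 14, k, v, 19), (w, 12, 3, 14, n, p, 19), (w, 12, 3, 14, n, v, 19), (w, 12, 3, 14, t, p, 19), (w, 12, 3, 14, t, v, 19), (w, 23, 17, 33, k, s, 8), (w, 23, 17, 33, n, s, 8), (w, 23, 17, 33, t, s, 8), (w, 28, 39, 37, k, k, 33), (w, 28, 39, 37, n, k, 33), (w, 28, 39, 37, t, k, 33)}
Selection G != k: {(c, 12, 26, 22, b, p, 19), (c, 12, 26, 22, b, v, 19), (c, 12, 26, 22, m, p, 19), (c, 12, 26, 22, m, v, 19), (c, 12, 26, 22, q, p, 19), (c, 12, 26, 22, q, v, 19), (c, 12, 26, 22, x, p, 19), (c, 12, 26, 22, x, v, 19), (c, 28, 31, 2, b, k, 33), (c, 28, 31, 2, m, k, 33), (c, 28, 31, 2, q, k, 33), (c, 28, 31, 2, x, k, 33), (w, 12, 3, 14, n, p, 19), (w, 12, 3, 14, n, v, 19), (w, 12, 3, 14, t, p, 19), (w, 12, 3, 14, t, v, 19), (w, 23, 17, 33, n, s, 8), (w, 23, 17, 33, t, s, 8), (w, 28, 39, 37, n, k, 33), (w, 28, 39, 37, t, k, 33)}
π_{F, C, E} gives {(17, w, 23), (26, c, 12), (3, w, 12), (31, c, 28), (39, w, 28)} (15 duplicate(s) eliminated).
Selection C = c: {(26, c, 12), (31, c, 28)}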